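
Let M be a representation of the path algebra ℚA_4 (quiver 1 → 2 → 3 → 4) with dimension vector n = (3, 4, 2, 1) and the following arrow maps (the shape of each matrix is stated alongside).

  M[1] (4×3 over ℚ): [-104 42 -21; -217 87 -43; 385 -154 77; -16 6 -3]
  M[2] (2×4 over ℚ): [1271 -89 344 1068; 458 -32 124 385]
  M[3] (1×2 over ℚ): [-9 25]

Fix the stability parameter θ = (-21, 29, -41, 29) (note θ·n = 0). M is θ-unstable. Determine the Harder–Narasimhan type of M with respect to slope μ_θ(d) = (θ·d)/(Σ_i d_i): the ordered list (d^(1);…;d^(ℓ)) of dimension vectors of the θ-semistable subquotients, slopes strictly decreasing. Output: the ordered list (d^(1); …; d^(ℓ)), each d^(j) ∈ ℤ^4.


Barcode: M ≅ I[1,2], I[1,3], I[1,4], I[2,2]. HN layers by μ_θ (3 steps, strictly decreasing):
  μ^(1)=29; μ^(2)=-6; μ^(3)=-21

((0, 2, 0, 1); (0, 2, 2, 0); (3, 0, 0, 0))


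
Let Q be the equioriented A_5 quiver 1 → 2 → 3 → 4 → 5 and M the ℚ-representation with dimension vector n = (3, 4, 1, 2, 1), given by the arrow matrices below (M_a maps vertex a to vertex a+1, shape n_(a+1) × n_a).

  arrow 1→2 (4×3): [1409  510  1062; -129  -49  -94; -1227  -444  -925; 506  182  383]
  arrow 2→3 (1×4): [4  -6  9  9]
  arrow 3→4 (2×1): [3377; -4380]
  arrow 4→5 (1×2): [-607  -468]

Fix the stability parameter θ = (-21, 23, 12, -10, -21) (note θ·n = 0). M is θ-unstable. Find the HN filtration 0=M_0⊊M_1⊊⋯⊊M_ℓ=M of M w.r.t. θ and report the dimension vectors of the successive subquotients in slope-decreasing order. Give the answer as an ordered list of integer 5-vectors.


Via rank(M_{q-1}∘⋯∘M_p): M ≅ I[1,2]^2, I[1,5], I[2,2], I[4,4].
μ_θ-semistable layers: μ^(1)=23; μ^(2)=1; μ^(3)=-10; μ^(4)=-21

((0, 3, 0, 0, 0); (0, 1, 1, 1, 1); (0, 0, 0, 1, 0); (3, 0, 0, 0, 0))


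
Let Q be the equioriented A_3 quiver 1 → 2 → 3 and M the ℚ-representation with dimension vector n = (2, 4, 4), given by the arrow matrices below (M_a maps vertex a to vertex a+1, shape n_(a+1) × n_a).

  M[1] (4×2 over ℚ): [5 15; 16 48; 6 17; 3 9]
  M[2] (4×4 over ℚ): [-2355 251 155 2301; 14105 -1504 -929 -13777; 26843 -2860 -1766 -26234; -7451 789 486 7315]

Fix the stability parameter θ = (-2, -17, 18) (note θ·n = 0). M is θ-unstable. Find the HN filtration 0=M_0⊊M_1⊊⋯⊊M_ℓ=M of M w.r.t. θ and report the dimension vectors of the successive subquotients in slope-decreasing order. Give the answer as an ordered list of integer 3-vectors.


Via rank(M_{q-1}∘⋯∘M_p): M ≅ I[1,3]^2, I[2,3]^2.
μ_θ-semistable layers: μ^(1)=18; μ^(2)=-19/2; μ^(3)=-17

((0, 0, 4); (2, 2, 0); (0, 2, 0))


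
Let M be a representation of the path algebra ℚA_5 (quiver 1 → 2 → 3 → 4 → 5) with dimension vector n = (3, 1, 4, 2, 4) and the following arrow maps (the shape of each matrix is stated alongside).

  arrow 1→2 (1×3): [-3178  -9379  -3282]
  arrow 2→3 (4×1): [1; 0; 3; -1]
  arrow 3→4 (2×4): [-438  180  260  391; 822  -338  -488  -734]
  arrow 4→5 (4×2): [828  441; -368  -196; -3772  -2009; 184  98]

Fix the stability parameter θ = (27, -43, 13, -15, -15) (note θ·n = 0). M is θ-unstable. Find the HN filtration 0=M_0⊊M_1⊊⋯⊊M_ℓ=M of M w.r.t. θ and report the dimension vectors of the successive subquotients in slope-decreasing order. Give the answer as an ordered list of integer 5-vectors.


Interval decomposition of M: I[1,1]^2, I[1,4], I[3,3]^2, I[3,5], I[5,5]^3.
HN type (ℓ=6): μ^(1)=27; μ^(2)=13; μ^(3)=-1; μ^(4)=-17/3; μ^(5)=-8; μ^(6)=-15

((2, 0, 0, 0, 0); (0, 0, 2, 0, 0); (0, 0, 1, 1, 0); (0, 0, 1, 1, 1); (1, 1, 0, 0, 0); (0, 0, 0, 0, 3))


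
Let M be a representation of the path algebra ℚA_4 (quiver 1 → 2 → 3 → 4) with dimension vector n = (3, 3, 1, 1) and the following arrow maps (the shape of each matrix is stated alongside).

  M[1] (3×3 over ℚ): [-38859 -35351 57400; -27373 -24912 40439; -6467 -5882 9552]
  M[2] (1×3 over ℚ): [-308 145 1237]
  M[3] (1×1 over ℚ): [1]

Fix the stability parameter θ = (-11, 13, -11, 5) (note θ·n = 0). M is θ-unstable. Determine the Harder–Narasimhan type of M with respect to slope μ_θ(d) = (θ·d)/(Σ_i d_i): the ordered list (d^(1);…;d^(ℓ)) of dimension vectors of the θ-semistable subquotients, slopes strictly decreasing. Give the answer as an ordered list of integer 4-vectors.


Via rank(M_{q-1}∘⋯∘M_p): M ≅ I[1,2]^2, I[1,4].
μ_θ-semistable layers: μ^(1)=13; μ^(2)=5; μ^(3)=1; μ^(4)=-11

((0, 2, 0, 0); (0, 0, 0, 1); (0, 1, 1, 0); (3, 0, 0, 0))


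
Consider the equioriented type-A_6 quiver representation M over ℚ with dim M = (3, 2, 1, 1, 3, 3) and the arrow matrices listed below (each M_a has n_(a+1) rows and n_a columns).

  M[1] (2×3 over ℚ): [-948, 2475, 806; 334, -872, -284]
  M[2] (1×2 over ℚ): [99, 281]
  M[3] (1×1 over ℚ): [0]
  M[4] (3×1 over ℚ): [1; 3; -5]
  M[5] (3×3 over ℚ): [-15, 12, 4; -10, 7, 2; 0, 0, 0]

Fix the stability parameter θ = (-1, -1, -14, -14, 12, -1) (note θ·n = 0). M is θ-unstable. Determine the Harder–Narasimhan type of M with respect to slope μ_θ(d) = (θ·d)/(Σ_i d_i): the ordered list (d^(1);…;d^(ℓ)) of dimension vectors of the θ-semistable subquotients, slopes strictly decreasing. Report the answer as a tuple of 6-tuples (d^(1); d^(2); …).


Via rank(M_{q-1}∘⋯∘M_p): M ≅ I[1,1], I[1,2], I[1,3], I[4,6], I[5,5], I[5,6], I[6,6].
μ_θ-semistable layers: μ^(1)=12; μ^(2)=11/2; μ^(3)=-1; μ^(4)=-16/3; μ^(5)=-14

((0, 0, 0, 0, 1, 0); (0, 0, 0, 0, 2, 2); (2, 1, 0, 0, 0, 1); (1, 1, 1, 0, 0, 0); (0, 0, 0, 1, 0, 0))


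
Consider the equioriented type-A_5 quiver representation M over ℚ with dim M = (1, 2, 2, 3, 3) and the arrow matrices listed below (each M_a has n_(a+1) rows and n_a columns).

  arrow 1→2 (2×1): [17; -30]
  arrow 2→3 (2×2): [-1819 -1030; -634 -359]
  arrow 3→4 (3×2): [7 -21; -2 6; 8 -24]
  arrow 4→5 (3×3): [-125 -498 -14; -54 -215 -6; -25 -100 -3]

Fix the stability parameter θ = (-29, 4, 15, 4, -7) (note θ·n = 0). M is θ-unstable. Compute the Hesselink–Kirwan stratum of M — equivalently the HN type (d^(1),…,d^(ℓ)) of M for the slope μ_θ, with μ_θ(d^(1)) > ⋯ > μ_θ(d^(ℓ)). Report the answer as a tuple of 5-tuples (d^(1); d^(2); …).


Barcode: M ≅ I[1,5], I[2,3], I[4,5]^2. HN layers by μ_θ (4 steps, strictly decreasing):
  μ^(1)=15; μ^(2)=4; μ^(3)=-3/2; μ^(4)=-29

((0, 0, 1, 0, 0); (0, 2, 1, 1, 1); (0, 0, 0, 2, 2); (1, 0, 0, 0, 0))


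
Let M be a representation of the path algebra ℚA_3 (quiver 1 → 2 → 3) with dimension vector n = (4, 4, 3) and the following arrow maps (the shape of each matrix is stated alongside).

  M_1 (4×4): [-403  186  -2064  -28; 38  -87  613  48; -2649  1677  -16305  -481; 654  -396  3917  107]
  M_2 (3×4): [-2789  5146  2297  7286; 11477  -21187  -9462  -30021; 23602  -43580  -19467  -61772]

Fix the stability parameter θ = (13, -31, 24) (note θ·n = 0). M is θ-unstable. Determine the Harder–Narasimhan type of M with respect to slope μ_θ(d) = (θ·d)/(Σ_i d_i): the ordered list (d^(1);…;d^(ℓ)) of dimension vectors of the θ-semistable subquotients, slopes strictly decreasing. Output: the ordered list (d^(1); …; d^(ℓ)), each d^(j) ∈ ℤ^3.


Interval decomposition of M: I[1,2], I[1,3]^3.
HN type (ℓ=2): μ^(1)=24; μ^(2)=-9

((0, 0, 3); (4, 4, 0))


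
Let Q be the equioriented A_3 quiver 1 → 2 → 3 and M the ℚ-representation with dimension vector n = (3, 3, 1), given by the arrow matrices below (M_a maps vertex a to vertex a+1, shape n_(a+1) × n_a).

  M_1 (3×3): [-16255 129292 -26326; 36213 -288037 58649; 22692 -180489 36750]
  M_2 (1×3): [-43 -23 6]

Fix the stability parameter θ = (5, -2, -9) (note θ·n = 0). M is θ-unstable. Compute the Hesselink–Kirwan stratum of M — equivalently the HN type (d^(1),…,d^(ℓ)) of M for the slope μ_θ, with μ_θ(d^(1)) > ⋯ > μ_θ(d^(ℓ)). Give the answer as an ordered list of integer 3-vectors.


Barcode: M ≅ I[1,2]^2, I[1,3]. HN layers by μ_θ (2 steps, strictly decreasing):
  μ^(1)=3/2; μ^(2)=-2

((2, 2, 0); (1, 1, 1))


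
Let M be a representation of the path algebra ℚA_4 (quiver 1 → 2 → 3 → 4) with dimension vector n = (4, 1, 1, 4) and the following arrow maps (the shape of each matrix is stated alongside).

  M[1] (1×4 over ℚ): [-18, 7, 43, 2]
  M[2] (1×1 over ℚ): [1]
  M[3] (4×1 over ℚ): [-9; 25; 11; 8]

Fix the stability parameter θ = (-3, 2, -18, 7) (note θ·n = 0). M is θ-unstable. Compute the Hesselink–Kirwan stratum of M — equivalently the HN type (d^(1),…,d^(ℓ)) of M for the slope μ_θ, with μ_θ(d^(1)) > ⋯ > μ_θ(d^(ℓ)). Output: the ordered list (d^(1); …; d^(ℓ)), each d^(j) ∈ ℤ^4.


Via rank(M_{q-1}∘⋯∘M_p): M ≅ I[1,1]^3, I[1,4], I[4,4]^3.
μ_θ-semistable layers: μ^(1)=7; μ^(2)=-3; μ^(3)=-19/3

((0, 0, 0, 4); (3, 0, 0, 0); (1, 1, 1, 0))


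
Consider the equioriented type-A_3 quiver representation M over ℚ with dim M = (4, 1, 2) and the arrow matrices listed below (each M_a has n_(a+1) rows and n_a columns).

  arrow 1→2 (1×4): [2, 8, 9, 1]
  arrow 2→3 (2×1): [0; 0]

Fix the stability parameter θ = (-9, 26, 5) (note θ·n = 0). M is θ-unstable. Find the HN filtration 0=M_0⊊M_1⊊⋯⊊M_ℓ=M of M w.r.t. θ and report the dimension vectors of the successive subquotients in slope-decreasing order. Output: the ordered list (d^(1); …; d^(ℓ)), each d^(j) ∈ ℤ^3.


Barcode: M ≅ I[1,1]^3, I[1,2], I[3,3]^2. HN layers by μ_θ (3 steps, strictly decreasing):
  μ^(1)=26; μ^(2)=5; μ^(3)=-9

((0, 1, 0); (0, 0, 2); (4, 0, 0))


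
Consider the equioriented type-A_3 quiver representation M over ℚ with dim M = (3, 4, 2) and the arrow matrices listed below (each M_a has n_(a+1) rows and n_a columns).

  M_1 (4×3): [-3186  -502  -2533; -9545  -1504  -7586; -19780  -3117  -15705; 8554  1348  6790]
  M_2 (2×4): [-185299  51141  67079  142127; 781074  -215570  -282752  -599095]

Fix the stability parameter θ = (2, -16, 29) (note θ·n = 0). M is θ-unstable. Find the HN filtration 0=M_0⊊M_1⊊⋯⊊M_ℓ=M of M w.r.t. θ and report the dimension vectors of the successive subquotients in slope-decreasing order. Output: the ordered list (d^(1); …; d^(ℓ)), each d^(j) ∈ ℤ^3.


Via rank(M_{q-1}∘⋯∘M_p): M ≅ I[1,2]^2, I[1,3], I[2,3].
μ_θ-semistable layers: μ^(1)=29; μ^(2)=-7; μ^(3)=-16

((0, 0, 2); (3, 3, 0); (0, 1, 0))


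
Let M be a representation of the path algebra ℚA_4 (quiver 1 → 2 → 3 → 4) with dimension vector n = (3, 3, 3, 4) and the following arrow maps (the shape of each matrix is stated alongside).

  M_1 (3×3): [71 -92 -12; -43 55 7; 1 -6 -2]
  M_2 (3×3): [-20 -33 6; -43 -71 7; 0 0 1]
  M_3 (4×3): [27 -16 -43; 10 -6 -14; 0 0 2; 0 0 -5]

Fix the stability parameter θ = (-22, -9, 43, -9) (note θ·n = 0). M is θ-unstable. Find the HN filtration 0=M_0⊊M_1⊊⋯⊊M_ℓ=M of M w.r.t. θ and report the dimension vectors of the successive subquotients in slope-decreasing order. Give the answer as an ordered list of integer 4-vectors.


Interval decomposition of M: I[1,4]^3, I[4,4].
HN type (ℓ=3): μ^(1)=17; μ^(2)=-9; μ^(3)=-22

((0, 0, 3, 3); (0, 3, 0, 1); (3, 0, 0, 0))


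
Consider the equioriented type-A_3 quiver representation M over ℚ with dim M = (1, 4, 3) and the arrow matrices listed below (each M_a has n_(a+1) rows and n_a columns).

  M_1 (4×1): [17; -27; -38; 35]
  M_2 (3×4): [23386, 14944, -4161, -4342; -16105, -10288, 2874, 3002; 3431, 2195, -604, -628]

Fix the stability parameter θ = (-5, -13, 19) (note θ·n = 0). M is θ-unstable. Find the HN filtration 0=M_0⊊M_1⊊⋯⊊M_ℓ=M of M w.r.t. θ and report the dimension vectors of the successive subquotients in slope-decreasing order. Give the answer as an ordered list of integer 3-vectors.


Barcode: M ≅ I[1,3], I[2,2], I[2,3]^2. HN layers by μ_θ (3 steps, strictly decreasing):
  μ^(1)=19; μ^(2)=-9; μ^(3)=-13

((0, 0, 3); (1, 1, 0); (0, 3, 0))


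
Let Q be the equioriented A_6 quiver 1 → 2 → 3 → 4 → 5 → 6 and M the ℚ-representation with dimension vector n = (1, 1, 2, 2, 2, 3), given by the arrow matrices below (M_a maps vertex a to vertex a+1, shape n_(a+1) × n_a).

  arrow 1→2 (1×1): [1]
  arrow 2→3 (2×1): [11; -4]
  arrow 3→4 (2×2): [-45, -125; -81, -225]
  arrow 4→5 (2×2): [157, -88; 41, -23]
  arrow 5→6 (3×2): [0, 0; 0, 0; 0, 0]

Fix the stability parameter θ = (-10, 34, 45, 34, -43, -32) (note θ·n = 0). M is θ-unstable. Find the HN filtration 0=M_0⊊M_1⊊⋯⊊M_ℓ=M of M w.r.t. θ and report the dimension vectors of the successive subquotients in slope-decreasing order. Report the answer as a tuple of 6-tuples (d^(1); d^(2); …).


Via rank(M_{q-1}∘⋯∘M_p): M ≅ I[1,5], I[3,3], I[4,5], I[6,6]^3.
μ_θ-semistable layers: μ^(1)=45; μ^(2)=35/2; μ^(3)=-9/2; μ^(4)=-10; μ^(5)=-32

((0, 0, 1, 0, 0, 0); (0, 1, 1, 1, 1, 0); (0, 0, 0, 1, 1, 0); (1, 0, 0, 0, 0, 0); (0, 0, 0, 0, 0, 3))


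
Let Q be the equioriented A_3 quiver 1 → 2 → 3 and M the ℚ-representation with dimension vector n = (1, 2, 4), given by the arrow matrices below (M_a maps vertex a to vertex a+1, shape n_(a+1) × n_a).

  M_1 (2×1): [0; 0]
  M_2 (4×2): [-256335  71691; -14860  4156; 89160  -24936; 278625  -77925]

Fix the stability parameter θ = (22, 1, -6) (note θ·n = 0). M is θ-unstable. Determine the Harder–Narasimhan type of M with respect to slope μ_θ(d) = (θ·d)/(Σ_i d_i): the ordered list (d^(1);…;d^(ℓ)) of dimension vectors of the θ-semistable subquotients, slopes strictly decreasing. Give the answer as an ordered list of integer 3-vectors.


Barcode: M ≅ I[1,1], I[2,2], I[2,3], I[3,3]^3. HN layers by μ_θ (4 steps, strictly decreasing):
  μ^(1)=22; μ^(2)=1; μ^(3)=-5/2; μ^(4)=-6

((1, 0, 0); (0, 1, 0); (0, 1, 1); (0, 0, 3))


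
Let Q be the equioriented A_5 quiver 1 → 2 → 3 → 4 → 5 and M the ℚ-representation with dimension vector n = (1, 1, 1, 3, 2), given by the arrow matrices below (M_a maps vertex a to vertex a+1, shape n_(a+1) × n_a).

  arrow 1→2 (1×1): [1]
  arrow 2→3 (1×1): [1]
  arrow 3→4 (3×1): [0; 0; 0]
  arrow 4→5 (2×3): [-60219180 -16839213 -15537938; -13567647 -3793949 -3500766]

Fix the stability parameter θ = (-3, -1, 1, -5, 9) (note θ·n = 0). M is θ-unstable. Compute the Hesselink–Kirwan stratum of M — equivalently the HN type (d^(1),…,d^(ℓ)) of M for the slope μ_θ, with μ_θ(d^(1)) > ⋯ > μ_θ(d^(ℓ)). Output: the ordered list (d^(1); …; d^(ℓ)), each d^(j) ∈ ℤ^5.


Via rank(M_{q-1}∘⋯∘M_p): M ≅ I[1,3], I[4,4], I[4,5]^2.
μ_θ-semistable layers: μ^(1)=9; μ^(2)=1; μ^(3)=-1; μ^(4)=-3; μ^(5)=-5

((0, 0, 0, 0, 2); (0, 0, 1, 0, 0); (0, 1, 0, 0, 0); (1, 0, 0, 0, 0); (0, 0, 0, 3, 0))


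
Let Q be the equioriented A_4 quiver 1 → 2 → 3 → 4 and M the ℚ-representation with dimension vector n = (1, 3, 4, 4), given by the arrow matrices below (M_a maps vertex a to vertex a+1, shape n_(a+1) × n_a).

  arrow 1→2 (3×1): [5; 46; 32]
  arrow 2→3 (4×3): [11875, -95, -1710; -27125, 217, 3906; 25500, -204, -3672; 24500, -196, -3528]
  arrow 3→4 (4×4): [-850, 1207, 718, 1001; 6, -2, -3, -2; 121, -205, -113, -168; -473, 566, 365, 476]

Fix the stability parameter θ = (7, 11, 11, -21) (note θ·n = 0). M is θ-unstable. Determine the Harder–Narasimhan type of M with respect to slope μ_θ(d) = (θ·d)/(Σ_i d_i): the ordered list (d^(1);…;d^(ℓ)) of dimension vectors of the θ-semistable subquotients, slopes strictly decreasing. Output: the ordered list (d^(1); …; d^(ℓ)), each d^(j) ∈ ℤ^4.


Barcode: M ≅ I[1,4], I[2,2]^2, I[3,4]^3. HN layers by μ_θ (3 steps, strictly decreasing):
  μ^(1)=11; μ^(2)=2; μ^(3)=-5

((0, 2, 0, 0); (1, 1, 1, 1); (0, 0, 3, 3))


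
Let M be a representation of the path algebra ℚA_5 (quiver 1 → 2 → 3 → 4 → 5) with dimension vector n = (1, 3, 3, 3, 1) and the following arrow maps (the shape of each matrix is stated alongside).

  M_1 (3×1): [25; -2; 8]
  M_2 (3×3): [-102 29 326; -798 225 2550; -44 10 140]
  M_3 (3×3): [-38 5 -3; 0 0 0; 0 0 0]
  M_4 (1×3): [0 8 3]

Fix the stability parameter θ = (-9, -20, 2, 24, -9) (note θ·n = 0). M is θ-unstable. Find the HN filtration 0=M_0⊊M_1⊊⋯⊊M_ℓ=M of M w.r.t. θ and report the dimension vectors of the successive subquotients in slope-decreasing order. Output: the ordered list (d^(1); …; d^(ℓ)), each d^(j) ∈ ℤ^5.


Via rank(M_{q-1}∘⋯∘M_p): M ≅ I[1,2], I[2,3], I[2,4], I[3,3], I[4,4], I[4,5].
μ_θ-semistable layers: μ^(1)=24; μ^(2)=15/2; μ^(3)=2; μ^(4)=-29/2; μ^(5)=-20

((0, 0, 0, 2, 0); (0, 0, 0, 1, 1); (0, 0, 3, 0, 0); (1, 1, 0, 0, 0); (0, 2, 0, 0, 0))


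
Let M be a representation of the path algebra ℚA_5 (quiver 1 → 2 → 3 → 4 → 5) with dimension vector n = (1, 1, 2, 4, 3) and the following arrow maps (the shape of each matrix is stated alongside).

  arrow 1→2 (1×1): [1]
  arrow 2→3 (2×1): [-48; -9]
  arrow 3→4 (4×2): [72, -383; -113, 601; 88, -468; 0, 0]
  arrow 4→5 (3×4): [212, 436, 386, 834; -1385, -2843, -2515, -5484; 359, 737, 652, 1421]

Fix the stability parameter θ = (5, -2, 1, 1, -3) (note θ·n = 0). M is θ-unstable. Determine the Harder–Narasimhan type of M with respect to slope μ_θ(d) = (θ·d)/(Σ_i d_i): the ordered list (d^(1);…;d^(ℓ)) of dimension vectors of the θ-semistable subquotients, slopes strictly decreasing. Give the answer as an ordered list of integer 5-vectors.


Barcode: M ≅ I[1,4], I[3,5], I[4,5]^2. HN layers by μ_θ (3 steps, strictly decreasing):
  μ^(1)=5/4; μ^(2)=-1/3; μ^(3)=-1

((1, 1, 1, 1, 0); (0, 0, 1, 1, 1); (0, 0, 0, 2, 2))


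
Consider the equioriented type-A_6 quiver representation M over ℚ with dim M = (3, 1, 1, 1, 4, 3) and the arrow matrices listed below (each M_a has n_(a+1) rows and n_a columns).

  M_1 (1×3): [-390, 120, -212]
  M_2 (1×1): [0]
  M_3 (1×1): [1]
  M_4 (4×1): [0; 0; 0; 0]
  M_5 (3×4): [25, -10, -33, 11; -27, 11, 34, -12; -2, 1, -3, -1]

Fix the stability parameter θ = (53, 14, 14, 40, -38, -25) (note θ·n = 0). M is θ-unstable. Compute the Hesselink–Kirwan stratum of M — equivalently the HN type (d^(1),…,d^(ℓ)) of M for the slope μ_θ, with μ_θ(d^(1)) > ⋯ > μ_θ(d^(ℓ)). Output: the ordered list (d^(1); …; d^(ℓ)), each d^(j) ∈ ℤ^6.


Via rank(M_{q-1}∘⋯∘M_p): M ≅ I[1,1]^2, I[1,2], I[3,4], I[5,5], I[5,6]^3.
μ_θ-semistable layers: μ^(1)=53; μ^(2)=40; μ^(3)=67/2; μ^(4)=14; μ^(5)=-25; μ^(6)=-38

((2, 0, 0, 0, 0, 0); (0, 0, 0, 1, 0, 0); (1, 1, 0, 0, 0, 0); (0, 0, 1, 0, 0, 0); (0, 0, 0, 0, 0, 3); (0, 0, 0, 0, 4, 0))


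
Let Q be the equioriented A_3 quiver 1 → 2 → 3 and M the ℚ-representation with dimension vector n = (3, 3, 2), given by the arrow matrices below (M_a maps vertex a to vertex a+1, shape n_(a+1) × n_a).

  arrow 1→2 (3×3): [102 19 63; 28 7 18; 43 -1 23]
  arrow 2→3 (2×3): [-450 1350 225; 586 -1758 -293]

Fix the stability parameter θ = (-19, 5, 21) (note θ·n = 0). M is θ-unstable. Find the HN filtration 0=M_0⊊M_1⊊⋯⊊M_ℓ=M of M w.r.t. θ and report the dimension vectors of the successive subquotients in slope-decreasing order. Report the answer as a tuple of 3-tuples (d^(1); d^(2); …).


Interval decomposition of M: I[1,2]^2, I[1,3], I[3,3].
HN type (ℓ=3): μ^(1)=21; μ^(2)=5; μ^(3)=-19

((0, 0, 2); (0, 3, 0); (3, 0, 0))


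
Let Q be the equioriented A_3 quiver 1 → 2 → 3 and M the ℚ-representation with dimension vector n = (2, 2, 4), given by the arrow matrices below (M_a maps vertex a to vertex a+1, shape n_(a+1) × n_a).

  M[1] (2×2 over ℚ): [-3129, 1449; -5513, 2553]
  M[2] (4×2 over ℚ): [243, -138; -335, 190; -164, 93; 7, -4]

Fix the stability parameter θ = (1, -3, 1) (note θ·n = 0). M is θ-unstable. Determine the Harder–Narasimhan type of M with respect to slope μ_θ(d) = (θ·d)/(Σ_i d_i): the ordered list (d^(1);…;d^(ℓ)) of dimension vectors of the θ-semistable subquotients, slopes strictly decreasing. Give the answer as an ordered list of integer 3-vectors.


Barcode: M ≅ I[1,1], I[1,3], I[2,3], I[3,3]^2. HN layers by μ_θ (3 steps, strictly decreasing):
  μ^(1)=1; μ^(2)=-1; μ^(3)=-3

((1, 0, 4); (1, 1, 0); (0, 1, 0))


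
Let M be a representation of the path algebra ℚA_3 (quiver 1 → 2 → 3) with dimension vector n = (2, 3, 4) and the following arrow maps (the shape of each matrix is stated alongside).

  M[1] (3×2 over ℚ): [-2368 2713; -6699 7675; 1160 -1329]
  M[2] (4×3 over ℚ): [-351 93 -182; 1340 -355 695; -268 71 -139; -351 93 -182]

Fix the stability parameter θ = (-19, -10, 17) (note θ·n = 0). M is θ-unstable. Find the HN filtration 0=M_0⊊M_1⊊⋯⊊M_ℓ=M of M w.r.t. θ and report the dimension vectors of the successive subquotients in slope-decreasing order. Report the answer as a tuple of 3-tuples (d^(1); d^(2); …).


Via rank(M_{q-1}∘⋯∘M_p): M ≅ I[1,3]^2, I[2,2], I[3,3]^2.
μ_θ-semistable layers: μ^(1)=17; μ^(2)=-10; μ^(3)=-19

((0, 0, 4); (0, 3, 0); (2, 0, 0))


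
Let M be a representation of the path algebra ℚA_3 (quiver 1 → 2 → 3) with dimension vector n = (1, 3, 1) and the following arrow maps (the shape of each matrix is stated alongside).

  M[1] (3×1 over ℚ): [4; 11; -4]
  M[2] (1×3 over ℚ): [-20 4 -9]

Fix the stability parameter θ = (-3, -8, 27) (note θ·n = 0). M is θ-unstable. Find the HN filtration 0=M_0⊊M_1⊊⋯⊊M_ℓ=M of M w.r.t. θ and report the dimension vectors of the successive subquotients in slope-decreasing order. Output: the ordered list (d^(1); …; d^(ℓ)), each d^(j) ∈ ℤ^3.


Via rank(M_{q-1}∘⋯∘M_p): M ≅ I[1,2], I[2,2], I[2,3].
μ_θ-semistable layers: μ^(1)=27; μ^(2)=-11/2; μ^(3)=-8

((0, 0, 1); (1, 1, 0); (0, 2, 0))


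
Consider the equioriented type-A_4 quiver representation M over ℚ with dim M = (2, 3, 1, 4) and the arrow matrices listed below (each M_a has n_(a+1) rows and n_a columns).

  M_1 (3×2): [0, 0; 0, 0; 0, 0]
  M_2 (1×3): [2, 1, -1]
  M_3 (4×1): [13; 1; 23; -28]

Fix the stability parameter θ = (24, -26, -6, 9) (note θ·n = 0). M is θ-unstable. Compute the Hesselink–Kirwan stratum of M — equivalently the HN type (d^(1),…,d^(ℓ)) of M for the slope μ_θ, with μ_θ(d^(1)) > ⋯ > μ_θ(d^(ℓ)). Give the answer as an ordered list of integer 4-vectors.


Interval decomposition of M: I[1,1]^2, I[2,2]^2, I[2,4], I[4,4]^3.
HN type (ℓ=4): μ^(1)=24; μ^(2)=9; μ^(3)=-6; μ^(4)=-26

((2, 0, 0, 0); (0, 0, 0, 4); (0, 0, 1, 0); (0, 3, 0, 0))


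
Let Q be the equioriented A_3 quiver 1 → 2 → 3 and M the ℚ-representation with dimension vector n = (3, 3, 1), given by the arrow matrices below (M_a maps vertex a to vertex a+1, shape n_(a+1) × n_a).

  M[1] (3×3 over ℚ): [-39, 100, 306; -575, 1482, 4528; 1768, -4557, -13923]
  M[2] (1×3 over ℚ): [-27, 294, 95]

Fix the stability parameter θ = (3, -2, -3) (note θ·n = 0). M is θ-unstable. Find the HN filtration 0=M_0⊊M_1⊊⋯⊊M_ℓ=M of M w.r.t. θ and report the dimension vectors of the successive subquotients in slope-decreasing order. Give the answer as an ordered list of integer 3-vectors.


Interval decomposition of M: I[1,2]^2, I[1,3].
HN type (ℓ=2): μ^(1)=1/2; μ^(2)=-2/3

((2, 2, 0); (1, 1, 1))


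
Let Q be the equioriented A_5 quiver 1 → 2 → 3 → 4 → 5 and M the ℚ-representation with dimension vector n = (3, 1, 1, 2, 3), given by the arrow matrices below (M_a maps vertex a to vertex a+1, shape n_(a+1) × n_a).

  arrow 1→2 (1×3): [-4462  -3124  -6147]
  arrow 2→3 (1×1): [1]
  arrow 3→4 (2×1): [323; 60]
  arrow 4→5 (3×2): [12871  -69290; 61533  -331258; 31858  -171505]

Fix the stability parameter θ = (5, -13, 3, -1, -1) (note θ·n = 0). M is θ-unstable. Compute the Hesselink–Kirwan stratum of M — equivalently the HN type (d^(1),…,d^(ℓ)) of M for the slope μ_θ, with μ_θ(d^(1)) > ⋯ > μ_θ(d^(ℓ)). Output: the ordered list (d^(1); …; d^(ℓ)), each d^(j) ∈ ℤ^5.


Barcode: M ≅ I[1,1]^2, I[1,5], I[4,5], I[5,5]. HN layers by μ_θ (4 steps, strictly decreasing):
  μ^(1)=5; μ^(2)=1/3; μ^(3)=-1; μ^(4)=-4

((2, 0, 0, 0, 0); (0, 0, 1, 1, 1); (0, 0, 0, 1, 2); (1, 1, 0, 0, 0))


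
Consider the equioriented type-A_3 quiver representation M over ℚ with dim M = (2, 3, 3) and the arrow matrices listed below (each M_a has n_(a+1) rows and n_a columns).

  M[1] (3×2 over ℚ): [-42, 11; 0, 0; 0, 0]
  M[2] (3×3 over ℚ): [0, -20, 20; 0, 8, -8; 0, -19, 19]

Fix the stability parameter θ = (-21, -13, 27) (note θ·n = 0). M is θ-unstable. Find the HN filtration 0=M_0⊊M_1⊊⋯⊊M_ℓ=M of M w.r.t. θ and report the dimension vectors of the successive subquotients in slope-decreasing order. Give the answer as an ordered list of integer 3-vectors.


Barcode: M ≅ I[1,1], I[1,2], I[2,2], I[2,3], I[3,3]^2. HN layers by μ_θ (3 steps, strictly decreasing):
  μ^(1)=27; μ^(2)=-13; μ^(3)=-21

((0, 0, 3); (0, 3, 0); (2, 0, 0))


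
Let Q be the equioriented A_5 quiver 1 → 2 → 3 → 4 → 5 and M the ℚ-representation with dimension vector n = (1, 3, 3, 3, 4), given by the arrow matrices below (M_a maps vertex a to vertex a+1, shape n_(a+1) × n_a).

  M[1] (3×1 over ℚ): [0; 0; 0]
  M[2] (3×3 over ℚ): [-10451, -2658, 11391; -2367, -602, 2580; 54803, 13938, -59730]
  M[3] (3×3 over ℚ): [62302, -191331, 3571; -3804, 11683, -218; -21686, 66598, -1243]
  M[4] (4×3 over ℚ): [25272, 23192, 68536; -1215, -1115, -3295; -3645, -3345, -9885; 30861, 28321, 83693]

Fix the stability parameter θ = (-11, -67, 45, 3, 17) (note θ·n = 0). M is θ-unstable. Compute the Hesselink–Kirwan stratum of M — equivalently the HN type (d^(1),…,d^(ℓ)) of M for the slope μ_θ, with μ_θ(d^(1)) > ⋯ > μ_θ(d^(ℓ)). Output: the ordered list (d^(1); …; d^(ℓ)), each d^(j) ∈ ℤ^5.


Barcode: M ≅ I[1,1], I[2,2], I[2,3], I[2,4], I[3,5], I[4,4], I[5,5]^3. HN layers by μ_θ (7 steps, strictly decreasing):
  μ^(1)=45; μ^(2)=24; μ^(3)=65/3; μ^(4)=17; μ^(5)=3; μ^(6)=-11; μ^(7)=-67

((0, 0, 1, 0, 0); (0, 0, 1, 1, 0); (0, 0, 1, 1, 1); (0, 0, 0, 0, 3); (0, 0, 0, 1, 0); (1, 0, 0, 0, 0); (0, 3, 0, 0, 0))


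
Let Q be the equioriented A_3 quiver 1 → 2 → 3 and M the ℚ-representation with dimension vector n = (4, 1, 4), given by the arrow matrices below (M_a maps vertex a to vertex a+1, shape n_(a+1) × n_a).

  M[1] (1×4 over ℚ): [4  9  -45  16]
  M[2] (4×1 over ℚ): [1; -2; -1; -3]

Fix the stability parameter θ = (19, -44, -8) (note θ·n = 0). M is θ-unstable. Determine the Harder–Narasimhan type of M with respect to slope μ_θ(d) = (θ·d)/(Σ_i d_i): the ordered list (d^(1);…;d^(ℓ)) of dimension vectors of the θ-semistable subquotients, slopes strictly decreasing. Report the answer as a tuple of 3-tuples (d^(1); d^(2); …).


Barcode: M ≅ I[1,1]^3, I[1,3], I[3,3]^3. HN layers by μ_θ (3 steps, strictly decreasing):
  μ^(1)=19; μ^(2)=-8; μ^(3)=-25/2

((3, 0, 0); (0, 0, 4); (1, 1, 0))


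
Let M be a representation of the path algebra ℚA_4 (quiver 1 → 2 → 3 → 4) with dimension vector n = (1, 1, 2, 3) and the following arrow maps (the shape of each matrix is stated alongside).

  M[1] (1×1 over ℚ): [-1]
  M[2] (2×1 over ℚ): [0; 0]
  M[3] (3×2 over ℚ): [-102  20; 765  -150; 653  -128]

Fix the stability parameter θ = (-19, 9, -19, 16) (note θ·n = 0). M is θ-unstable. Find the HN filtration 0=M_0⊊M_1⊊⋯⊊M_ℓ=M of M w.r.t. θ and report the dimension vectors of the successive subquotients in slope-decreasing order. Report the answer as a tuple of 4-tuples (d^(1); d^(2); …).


Via rank(M_{q-1}∘⋯∘M_p): M ≅ I[1,2], I[3,4]^2, I[4,4].
μ_θ-semistable layers: μ^(1)=16; μ^(2)=9; μ^(3)=-19

((0, 0, 0, 3); (0, 1, 0, 0); (1, 0, 2, 0))


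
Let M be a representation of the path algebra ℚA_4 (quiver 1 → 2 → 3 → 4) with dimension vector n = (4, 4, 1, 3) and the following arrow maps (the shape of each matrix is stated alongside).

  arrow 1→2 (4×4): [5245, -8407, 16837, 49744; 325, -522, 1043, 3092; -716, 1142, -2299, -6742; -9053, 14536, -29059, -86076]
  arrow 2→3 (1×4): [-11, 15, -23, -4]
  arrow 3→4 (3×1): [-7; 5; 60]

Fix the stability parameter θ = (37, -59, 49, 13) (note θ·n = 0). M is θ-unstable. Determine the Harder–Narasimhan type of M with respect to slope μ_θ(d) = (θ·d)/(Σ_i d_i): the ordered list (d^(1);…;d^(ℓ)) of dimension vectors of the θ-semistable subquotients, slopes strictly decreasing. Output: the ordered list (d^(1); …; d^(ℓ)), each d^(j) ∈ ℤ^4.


Via rank(M_{q-1}∘⋯∘M_p): M ≅ I[1,2]^3, I[1,4], I[4,4]^2.
μ_θ-semistable layers: μ^(1)=31; μ^(2)=13; μ^(3)=-11

((0, 0, 1, 1); (0, 0, 0, 2); (4, 4, 0, 0))


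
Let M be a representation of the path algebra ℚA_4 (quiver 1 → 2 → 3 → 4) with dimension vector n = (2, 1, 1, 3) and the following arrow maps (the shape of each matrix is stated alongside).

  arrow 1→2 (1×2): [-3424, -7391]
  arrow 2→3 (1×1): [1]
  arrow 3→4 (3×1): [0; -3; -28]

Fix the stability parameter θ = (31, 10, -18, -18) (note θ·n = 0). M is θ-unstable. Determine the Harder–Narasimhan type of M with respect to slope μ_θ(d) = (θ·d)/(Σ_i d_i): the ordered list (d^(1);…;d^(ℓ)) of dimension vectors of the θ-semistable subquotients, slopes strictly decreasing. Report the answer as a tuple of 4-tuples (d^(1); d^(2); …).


Barcode: M ≅ I[1,1], I[1,4], I[4,4]^2. HN layers by μ_θ (3 steps, strictly decreasing):
  μ^(1)=31; μ^(2)=5/4; μ^(3)=-18

((1, 0, 0, 0); (1, 1, 1, 1); (0, 0, 0, 2))


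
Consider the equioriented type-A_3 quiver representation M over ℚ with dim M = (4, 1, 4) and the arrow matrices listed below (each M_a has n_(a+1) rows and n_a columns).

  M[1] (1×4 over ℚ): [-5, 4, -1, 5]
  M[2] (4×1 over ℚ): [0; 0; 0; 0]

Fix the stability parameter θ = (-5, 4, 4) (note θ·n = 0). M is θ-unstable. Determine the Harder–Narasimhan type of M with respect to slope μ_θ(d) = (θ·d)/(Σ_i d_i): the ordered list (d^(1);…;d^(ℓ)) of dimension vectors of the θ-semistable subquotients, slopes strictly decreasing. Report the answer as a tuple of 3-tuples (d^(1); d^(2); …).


Barcode: M ≅ I[1,1]^3, I[1,2], I[3,3]^4. HN layers by μ_θ (2 steps, strictly decreasing):
  μ^(1)=4; μ^(2)=-5

((0, 1, 4); (4, 0, 0))


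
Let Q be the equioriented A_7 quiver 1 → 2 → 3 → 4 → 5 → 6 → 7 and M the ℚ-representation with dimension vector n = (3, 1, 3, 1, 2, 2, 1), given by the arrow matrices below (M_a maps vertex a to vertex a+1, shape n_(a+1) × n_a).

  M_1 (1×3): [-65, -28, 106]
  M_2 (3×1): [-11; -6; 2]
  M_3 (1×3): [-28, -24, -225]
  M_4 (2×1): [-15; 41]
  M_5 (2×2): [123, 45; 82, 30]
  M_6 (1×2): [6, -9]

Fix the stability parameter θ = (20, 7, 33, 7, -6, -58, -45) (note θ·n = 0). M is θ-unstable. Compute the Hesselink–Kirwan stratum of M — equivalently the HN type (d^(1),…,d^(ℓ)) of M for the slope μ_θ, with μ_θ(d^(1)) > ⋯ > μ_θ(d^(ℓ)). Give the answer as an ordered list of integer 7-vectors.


Via rank(M_{q-1}∘⋯∘M_p): M ≅ I[1,1]^2, I[1,5], I[3,3]^2, I[5,6], I[6,7].
μ_θ-semistable layers: μ^(1)=33; μ^(2)=20; μ^(3)=61/5; μ^(4)=-32; μ^(5)=-45; μ^(6)=-58

((0, 0, 2, 0, 0, 0, 0); (2, 0, 0, 0, 0, 0, 0); (1, 1, 1, 1, 1, 0, 0); (0, 0, 0, 0, 1, 1, 0); (0, 0, 0, 0, 0, 0, 1); (0, 0, 0, 0, 0, 1, 0))


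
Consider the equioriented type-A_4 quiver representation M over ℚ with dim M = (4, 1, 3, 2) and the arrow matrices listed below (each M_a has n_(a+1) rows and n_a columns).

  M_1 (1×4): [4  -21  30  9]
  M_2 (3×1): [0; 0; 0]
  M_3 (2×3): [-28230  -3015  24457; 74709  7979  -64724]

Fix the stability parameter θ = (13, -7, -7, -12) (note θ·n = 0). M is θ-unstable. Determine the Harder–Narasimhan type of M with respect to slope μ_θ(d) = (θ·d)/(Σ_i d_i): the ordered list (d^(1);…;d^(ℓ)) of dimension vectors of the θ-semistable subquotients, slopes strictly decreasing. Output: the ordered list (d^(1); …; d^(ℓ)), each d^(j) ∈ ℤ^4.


Interval decomposition of M: I[1,1]^3, I[1,2], I[3,3], I[3,4]^2.
HN type (ℓ=4): μ^(1)=13; μ^(2)=3; μ^(3)=-7; μ^(4)=-19/2

((3, 0, 0, 0); (1, 1, 0, 0); (0, 0, 1, 0); (0, 0, 2, 2))


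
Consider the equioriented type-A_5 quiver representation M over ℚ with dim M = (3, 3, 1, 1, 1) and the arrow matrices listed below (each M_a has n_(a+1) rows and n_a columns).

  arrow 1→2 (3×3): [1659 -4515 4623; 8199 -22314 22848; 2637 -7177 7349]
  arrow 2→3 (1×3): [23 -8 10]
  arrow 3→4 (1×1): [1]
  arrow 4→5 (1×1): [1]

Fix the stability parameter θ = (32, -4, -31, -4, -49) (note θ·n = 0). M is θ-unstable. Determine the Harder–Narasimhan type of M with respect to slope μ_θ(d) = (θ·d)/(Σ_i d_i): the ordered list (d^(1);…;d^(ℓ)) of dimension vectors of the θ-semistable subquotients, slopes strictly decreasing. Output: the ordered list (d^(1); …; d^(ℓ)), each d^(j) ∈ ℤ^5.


Barcode: M ≅ I[1,1], I[1,2], I[1,5], I[2,2]. HN layers by μ_θ (4 steps, strictly decreasing):
  μ^(1)=32; μ^(2)=14; μ^(3)=-4; μ^(4)=-56/5

((1, 0, 0, 0, 0); (1, 1, 0, 0, 0); (0, 1, 0, 0, 0); (1, 1, 1, 1, 1))


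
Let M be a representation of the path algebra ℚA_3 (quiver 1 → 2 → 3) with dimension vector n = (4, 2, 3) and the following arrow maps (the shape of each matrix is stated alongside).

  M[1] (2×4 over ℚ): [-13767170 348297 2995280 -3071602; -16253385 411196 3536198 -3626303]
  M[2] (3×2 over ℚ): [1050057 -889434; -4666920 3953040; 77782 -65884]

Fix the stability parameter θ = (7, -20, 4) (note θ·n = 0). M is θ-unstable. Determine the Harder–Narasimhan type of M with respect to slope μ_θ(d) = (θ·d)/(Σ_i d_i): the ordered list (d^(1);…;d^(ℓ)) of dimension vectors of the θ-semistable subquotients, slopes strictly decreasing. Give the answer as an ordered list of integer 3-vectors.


Barcode: M ≅ I[1,1]^2, I[1,2], I[1,3], I[3,3]^2. HN layers by μ_θ (3 steps, strictly decreasing):
  μ^(1)=7; μ^(2)=4; μ^(3)=-13/2

((2, 0, 0); (0, 0, 3); (2, 2, 0))


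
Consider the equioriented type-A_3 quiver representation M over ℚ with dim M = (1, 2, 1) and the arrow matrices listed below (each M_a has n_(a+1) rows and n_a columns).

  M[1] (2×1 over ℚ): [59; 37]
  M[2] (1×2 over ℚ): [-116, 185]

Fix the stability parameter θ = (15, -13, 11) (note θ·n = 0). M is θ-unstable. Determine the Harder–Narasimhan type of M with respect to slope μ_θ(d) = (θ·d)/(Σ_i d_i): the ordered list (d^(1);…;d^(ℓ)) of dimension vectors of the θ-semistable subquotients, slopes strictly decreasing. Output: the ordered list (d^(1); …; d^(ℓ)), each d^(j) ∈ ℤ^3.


Barcode: M ≅ I[1,3], I[2,2]. HN layers by μ_θ (3 steps, strictly decreasing):
  μ^(1)=11; μ^(2)=1; μ^(3)=-13

((0, 0, 1); (1, 1, 0); (0, 1, 0))


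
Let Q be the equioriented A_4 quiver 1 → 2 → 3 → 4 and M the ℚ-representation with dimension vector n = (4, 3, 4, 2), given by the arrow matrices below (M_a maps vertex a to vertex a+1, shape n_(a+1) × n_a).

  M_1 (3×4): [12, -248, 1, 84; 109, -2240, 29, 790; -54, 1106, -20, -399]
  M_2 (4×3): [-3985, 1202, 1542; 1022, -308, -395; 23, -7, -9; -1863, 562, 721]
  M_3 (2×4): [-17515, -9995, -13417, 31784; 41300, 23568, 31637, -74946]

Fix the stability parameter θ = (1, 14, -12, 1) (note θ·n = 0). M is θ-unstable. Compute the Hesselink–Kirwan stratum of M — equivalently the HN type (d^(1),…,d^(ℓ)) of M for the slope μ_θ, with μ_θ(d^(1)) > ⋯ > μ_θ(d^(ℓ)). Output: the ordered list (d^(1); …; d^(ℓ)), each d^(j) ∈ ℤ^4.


Barcode: M ≅ I[1,1], I[1,3], I[1,4]^2, I[3,3]. HN layers by μ_θ (2 steps, strictly decreasing):
  μ^(1)=1; μ^(2)=-12

((4, 3, 3, 2); (0, 0, 1, 0))


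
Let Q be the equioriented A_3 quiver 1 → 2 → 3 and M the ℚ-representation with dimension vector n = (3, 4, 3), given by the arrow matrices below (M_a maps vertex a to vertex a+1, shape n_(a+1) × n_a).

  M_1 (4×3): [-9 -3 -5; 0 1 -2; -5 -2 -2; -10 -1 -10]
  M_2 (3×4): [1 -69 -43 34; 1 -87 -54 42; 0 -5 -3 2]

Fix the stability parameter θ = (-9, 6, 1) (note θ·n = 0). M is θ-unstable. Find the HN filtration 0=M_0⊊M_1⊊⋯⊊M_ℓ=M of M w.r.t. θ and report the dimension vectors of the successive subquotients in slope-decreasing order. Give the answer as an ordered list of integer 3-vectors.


Via rank(M_{q-1}∘⋯∘M_p): M ≅ I[1,3]^3, I[2,2].
μ_θ-semistable layers: μ^(1)=6; μ^(2)=7/2; μ^(3)=-9

((0, 1, 0); (0, 3, 3); (3, 0, 0))


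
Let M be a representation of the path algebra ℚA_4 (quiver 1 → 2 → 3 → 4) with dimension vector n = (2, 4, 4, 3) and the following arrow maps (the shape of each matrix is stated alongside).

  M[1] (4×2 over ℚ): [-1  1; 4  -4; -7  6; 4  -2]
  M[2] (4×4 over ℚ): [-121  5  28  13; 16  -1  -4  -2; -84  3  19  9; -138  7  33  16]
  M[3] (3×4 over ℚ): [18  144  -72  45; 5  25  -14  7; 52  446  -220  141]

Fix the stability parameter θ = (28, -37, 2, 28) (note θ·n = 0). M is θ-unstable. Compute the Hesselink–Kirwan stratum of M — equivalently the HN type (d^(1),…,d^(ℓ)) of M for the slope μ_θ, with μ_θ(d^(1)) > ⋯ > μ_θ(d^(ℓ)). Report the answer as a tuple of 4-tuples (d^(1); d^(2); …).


Interval decomposition of M: I[1,4]^2, I[2,3]^2, I[4,4].
HN type (ℓ=4): μ^(1)=28; μ^(2)=2; μ^(3)=-9/2; μ^(4)=-37

((0, 0, 0, 3); (0, 0, 4, 0); (2, 2, 0, 0); (0, 2, 0, 0))


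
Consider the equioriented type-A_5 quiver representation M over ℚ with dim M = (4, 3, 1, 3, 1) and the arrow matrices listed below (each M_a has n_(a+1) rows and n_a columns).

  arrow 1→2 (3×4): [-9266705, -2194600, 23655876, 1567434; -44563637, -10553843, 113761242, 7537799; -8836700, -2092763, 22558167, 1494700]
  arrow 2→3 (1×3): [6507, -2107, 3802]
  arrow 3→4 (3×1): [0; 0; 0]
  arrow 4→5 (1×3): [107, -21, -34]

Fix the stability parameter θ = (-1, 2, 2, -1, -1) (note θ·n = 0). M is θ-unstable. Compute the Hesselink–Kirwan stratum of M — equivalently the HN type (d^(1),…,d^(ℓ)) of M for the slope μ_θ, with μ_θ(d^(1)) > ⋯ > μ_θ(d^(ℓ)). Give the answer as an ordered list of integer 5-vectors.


Via rank(M_{q-1}∘⋯∘M_p): M ≅ I[1,1], I[1,2]^2, I[1,3], I[4,4]^2, I[4,5].
μ_θ-semistable layers: μ^(1)=2; μ^(2)=-1

((0, 3, 1, 0, 0); (4, 0, 0, 3, 1))


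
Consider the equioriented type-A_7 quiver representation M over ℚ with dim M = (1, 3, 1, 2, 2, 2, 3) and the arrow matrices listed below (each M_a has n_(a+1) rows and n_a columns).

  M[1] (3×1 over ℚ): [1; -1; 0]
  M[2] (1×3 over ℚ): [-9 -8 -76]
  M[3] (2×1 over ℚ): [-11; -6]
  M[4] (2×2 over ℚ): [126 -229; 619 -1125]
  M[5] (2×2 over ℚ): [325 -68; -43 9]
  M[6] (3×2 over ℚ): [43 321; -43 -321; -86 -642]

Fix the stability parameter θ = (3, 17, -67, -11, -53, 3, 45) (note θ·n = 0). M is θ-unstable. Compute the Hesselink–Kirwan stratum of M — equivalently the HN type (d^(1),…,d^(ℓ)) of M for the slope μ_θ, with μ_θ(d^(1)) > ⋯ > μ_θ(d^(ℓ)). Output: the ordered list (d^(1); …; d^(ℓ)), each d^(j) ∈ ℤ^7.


Interval decomposition of M: I[1,7], I[2,2]^2, I[4,6], I[7,7]^2.
HN type (ℓ=5): μ^(1)=45; μ^(2)=17; μ^(3)=3; μ^(4)=-111/5; μ^(5)=-32

((0, 0, 0, 0, 0, 0, 3); (0, 2, 0, 0, 0, 0, 0); (0, 0, 0, 0, 0, 2, 0); (1, 1, 1, 1, 1, 0, 0); (0, 0, 0, 1, 1, 0, 0))


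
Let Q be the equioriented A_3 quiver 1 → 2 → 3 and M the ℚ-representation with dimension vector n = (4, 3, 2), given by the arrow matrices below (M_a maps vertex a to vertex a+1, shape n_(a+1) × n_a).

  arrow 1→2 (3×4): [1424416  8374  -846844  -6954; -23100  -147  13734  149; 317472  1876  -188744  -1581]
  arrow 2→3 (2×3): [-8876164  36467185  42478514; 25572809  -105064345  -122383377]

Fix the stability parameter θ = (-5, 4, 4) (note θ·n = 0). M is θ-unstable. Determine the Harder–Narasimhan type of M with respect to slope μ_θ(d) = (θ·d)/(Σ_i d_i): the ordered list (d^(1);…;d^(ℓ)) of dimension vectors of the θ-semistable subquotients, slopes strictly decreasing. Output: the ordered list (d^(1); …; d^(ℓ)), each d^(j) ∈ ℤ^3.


Barcode: M ≅ I[1,1], I[1,2], I[1,3]^2. HN layers by μ_θ (2 steps, strictly decreasing):
  μ^(1)=4; μ^(2)=-5

((0, 3, 2); (4, 0, 0))
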